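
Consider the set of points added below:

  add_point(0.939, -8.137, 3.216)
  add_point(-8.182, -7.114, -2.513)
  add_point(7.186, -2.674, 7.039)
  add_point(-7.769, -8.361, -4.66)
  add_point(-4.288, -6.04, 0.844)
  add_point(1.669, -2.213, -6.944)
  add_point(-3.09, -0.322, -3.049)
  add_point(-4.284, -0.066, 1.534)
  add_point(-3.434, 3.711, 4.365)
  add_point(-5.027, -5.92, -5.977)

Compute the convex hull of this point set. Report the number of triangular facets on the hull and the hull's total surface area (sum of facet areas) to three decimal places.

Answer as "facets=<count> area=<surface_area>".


Extreme-point indices: [0, 1, 2, 3, 4, 5, 6, 8, 9] — 9 of 10 on the boundary.

Triangle areas on the boundary:
  f1: (p5, p8, p2) → 81.4874
  f2: (p0, p8, p2) → 54.0339
  f3: (p0, p3, p1) → 13.1237
  f4: (p0, p5, p2) → 53.8246
  f5: (p0, p3, p5) → 58.9845
  f6: (p6, p5, p8) → 19.3574
  f7: (p6, p8, p1) → 34.2512
  f8: (p6, p3, p1) → 10.3818
  f9: (p4, p8, p1) → 24.1287
  f10: (p4, p0, p1) → 9.3655
  f11: (p4, p0, p8) → 31.5549
  f12: (p9, p3, p5) → 4.5439
  f13: (p9, p6, p5) → 20.2749
  f14: (p9, p6, p3) → 10.4351
Σ area = 425.748

Euler characteristic 9−21+14 = 2 ✓

facets=14 area=425.748


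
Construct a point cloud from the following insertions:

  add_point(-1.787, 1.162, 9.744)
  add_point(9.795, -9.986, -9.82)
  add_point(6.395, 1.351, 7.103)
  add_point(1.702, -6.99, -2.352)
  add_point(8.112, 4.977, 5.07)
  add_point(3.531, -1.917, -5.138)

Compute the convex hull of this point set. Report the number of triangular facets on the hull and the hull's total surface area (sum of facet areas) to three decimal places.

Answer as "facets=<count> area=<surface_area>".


facets=8 area=409.007

Hull vertices (6/6): indices [0, 1, 2, 3, 4, 5].

Per-facet area ½‖(b−a)×(c−a)‖:
  f1: (p2, p4, p0) → 16.5221
  f2: (p2, p4, p1) → 46.4393
  f3: (p5, p4, p0) → 75.2305
  f4: (p5, p4, p1) → 63.6876
  f5: (p3, p5, p0) → 45.5131
  f6: (p3, p5, p1) → 33.0981
  f7: (p3, p2, p0) → 57.3594
  f8: (p3, p2, p1) → 71.1571
Σ area = 409.007

Check V−E+F: 6 − 12 + 8 = 2.


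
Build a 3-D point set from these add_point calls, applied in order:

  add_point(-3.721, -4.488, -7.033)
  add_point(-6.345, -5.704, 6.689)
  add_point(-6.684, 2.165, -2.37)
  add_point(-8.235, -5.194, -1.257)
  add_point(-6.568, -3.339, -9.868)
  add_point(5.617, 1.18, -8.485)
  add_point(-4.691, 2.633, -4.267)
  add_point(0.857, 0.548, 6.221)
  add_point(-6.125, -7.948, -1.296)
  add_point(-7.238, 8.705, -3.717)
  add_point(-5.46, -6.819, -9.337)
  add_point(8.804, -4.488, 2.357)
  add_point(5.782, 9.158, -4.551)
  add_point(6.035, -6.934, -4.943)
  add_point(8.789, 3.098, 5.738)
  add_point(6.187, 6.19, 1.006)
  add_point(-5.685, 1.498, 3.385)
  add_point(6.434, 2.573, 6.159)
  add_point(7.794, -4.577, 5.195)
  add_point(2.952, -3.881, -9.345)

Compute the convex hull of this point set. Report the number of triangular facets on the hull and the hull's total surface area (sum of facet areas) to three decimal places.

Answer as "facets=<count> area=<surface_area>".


facets=30 area=1012.100

Extreme-point indices: [1, 3, 4, 5, 7, 8, 9, 10, 11, 12, 13, 14, 15, 16, 17, 18, 19] — 17 of 20 on the boundary.

Per-facet area ½‖(b−a)×(c−a)‖:
  f1: (p14, p12, p11) → 50.8259
  f2: (p10, p4, p3) → 15.8930
  f3: (p5, p4, p12) → 53.9149
  f4: (p5, p12, p11) → 56.2292
  f5: (p5, p13, p11) → 36.0808
  f6: (p9, p4, p12) → 88.2819
  f7: (p9, p4, p3) → 58.5822
  f8: (p9, p1, p3) → 56.5616
  f9: (p18, p14, p11) → 11.6902
  f10: (p18, p13, p11) → 8.5816
  f11: (p8, p1, p3) → 13.9676
  f12: (p8, p10, p3) → 14.1164
  f13: (p8, p10, p13) → 48.1637
  f14: (p8, p18, p13) → 66.8936
  f15: (p8, p18, p1) → 58.8373
  f16: (p19, p10, p4) → 16.4356
  f17: (p19, p5, p4) → 25.0923
  f18: (p19, p10, p13) → 26.2035
  f19: (p19, p5, p13) → 17.7920
  f20: (p15, p14, p12) → 7.2290
  f21: (p15, p9, p12) → 41.2048
  f22: (p15, p9, p14) → 31.0453
  f23: (p17, p9, p14) → 18.1380
  f24: (p17, p1, p7) → 10.2031
  f25: (p17, p18, p1) → 51.9741
  f26: (p17, p18, p14) → 8.9907
  f27: (p16, p1, p7) → 27.9722
  f28: (p16, p9, p1) → 16.5667
  f29: (p16, p17, p7) → 12.6432
  f30: (p16, p17, p9) → 61.9901
Σ area = 1012.100

Euler: V−E+F = 17−45+30 = 2.


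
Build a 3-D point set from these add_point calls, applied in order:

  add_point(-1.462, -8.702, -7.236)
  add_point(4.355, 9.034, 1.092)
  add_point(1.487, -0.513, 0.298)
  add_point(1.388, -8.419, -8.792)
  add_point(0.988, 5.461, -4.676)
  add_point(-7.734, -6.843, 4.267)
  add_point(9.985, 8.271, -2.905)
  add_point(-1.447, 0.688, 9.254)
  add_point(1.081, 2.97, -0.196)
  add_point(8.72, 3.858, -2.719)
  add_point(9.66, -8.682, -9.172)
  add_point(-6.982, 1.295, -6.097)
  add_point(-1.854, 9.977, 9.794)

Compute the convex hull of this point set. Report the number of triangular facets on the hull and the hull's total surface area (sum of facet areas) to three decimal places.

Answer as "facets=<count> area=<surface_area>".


Extreme-point indices: [0, 1, 3, 4, 5, 6, 7, 9, 10, 11, 12] — 11 of 13 on the boundary.

Area of each hull facet:
  f1: (p0, p10, p5) → 58.8548
  f2: (p11, p0, p5) → 68.3136
  f3: (p7, p10, p5) → 120.5348
  f4: (p3, p0, p10) → 6.0988
  f5: (p3, p11, p10) → 40.2556
  f6: (p3, p11, p0) → 17.2037
  f7: (p9, p10, p6) → 18.7982
  f8: (p9, p7, p6) → 33.8184
  f9: (p9, p7, p10) → 110.7714
  f10: (p12, p11, p5) → 115.7258
  f11: (p12, p7, p5) → 37.3934
  f12: (p12, p7, p6) → 80.0648
  f13: (p4, p12, p11) → 69.7087
  f14: (p4, p10, p6) → 81.0172
  f15: (p4, p11, p10) → 78.2246
  f16: (p1, p12, p6) → 12.1757
  f17: (p1, p4, p6) → 26.0862
  f18: (p1, p4, p12) → 37.2187
Σ area = 1012.265

Check V−E+F: 11 − 27 + 18 = 2.

facets=18 area=1012.265


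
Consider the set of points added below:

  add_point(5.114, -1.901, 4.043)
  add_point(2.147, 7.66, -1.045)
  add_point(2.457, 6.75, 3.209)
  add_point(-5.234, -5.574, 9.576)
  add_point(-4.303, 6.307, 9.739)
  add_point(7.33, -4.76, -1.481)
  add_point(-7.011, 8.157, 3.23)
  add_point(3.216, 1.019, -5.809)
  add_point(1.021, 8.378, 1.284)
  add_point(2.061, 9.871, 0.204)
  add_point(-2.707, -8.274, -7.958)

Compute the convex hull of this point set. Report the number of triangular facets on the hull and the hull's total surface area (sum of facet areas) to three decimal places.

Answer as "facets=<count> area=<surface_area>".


facets=14 area=752.440

Hull vertices (9/11): indices [0, 2, 3, 4, 5, 6, 7, 9, 10].

Area of each hull facet:
  f1: (p3, p10, p6) → 131.9379
  f2: (p3, p10, p5) → 100.3028
  f3: (p7, p10, p6) → 85.5468
  f4: (p7, p9, p6) → 51.8490
  f5: (p7, p10, p5) → 45.5616
  f6: (p7, p9, p5) → 42.1506
  f7: (p0, p3, p5) → 34.4350
  f8: (p2, p9, p5) → 26.4991
  f9: (p2, p0, p5) → 27.0386
  f10: (p4, p0, p3) → 68.4352
  f11: (p4, p2, p0) → 42.5357
  f12: (p4, p3, p6) → 42.4491
  f13: (p4, p9, p6) → 35.3966
  f14: (p4, p2, p9) → 18.3017
Σ area = 752.440

Euler characteristic 9−21+14 = 2 ✓


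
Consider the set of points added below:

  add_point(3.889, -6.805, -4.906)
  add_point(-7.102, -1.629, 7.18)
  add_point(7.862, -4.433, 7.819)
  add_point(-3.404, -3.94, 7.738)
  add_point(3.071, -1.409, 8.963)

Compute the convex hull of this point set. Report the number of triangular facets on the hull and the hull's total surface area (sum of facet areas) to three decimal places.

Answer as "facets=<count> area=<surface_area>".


5 of the 5 inputs are extreme points: [0, 1, 2, 3, 4].

Area of each hull facet:
  f1: (p4, p0, p1) → 76.4790
  f2: (p4, p0, p2) → 39.1071
  f3: (p3, p0, p1) → 29.8847
  f4: (p3, p0, p2) → 73.0142
  f5: (p3, p4, p1) → 12.3539
  f6: (p3, p4, p2) → 17.1917
Σ area = 248.031

Euler characteristic 5−9+6 = 2 ✓

facets=6 area=248.031


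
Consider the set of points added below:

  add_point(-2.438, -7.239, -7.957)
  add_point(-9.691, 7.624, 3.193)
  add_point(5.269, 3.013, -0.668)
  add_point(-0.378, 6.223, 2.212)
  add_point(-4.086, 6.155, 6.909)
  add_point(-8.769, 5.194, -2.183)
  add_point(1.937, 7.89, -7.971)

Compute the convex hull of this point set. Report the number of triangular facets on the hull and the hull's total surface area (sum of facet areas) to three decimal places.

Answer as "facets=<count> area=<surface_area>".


facets=10 area=491.746

7 of the 7 inputs are extreme points: [0, 1, 2, 3, 4, 5, 6].

Triangle areas on the boundary:
  f1: (p6, p0, p2) → 67.7564
  f2: (p4, p0, p1) → 67.8368
  f3: (p4, p0, p2) → 91.4518
  f4: (p4, p6, p1) → 54.2510
  f5: (p5, p0, p1) → 30.1187
  f6: (p5, p6, p1) → 32.9952
  f7: (p5, p6, p0) → 87.8177
  f8: (p3, p6, p2) → 32.6858
  f9: (p3, p4, p2) → 12.6025
  f10: (p3, p4, p6) → 14.2305
Σ area = 491.746

Euler: V−E+F = 7−15+10 = 2.


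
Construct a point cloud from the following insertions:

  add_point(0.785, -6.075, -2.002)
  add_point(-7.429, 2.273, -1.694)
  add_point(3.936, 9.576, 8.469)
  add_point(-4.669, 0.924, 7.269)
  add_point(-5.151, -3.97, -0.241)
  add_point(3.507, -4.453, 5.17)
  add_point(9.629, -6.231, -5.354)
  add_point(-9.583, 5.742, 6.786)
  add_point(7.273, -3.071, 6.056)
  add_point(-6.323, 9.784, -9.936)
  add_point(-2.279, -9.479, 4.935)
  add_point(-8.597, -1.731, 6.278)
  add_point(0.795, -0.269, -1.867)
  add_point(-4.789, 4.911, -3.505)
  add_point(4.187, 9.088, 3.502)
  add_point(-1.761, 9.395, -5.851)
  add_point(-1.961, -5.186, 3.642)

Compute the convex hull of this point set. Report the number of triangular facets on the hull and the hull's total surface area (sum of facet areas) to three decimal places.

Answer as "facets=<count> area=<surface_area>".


Points on the hull: [0, 1, 2, 3, 4, 6, 7, 8, 9, 10, 11, 14, 15] (13 of 17).

Facet areas (half cross-product norm):
  f1: (p9, p2, p7) → 122.9035
  f2: (p14, p2, p6) → 37.9718
  f3: (p3, p2, p7) → 42.2907
  f4: (p8, p2, p6) → 70.8879
  f5: (p8, p10, p6) → 69.5556
  f6: (p8, p3, p2) → 70.0125
  f7: (p8, p3, p10) → 58.7092
  f8: (p11, p3, p7) → 16.3380
  f9: (p11, p3, p10) → 24.3856
  f10: (p4, p11, p10) → 30.6212
  f11: (p15, p9, p2) → 21.3175
  f12: (p15, p14, p2) → 16.2951
  f13: (p15, p9, p6) → 51.1824
  f14: (p15, p14, p6) → 100.0545
  f15: (p0, p10, p6) → 30.4162
  f16: (p0, p4, p10) → 24.5720
  f17: (p0, p9, p6) → 88.2556
  f18: (p0, p4, p9) → 54.3471
  f19: (p1, p4, p9) → 25.6698
  f20: (p1, p4, p11) → 25.4726
  f21: (p1, p9, p7) → 47.4005
  f22: (p1, p11, p7) → 31.6589
Σ area = 1060.318

Euler characteristic 13−33+22 = 2 ✓

facets=22 area=1060.318


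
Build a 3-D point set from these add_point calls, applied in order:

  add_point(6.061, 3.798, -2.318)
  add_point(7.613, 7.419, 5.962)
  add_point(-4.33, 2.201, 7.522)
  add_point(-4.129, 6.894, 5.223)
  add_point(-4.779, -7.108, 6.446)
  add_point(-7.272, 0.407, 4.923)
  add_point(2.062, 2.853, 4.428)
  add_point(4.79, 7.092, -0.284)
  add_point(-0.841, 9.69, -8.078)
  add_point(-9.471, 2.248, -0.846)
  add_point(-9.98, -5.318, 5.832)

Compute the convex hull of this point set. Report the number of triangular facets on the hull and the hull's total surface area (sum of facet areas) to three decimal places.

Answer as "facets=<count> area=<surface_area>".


facets=14 area=640.802

Extreme-point indices: [0, 1, 2, 3, 4, 7, 8, 9, 10] — 9 of 11 on the boundary.

Area of each hull facet:
  f1: (p3, p8, p1) → 80.9422
  f2: (p0, p4, p1) → 80.7371
  f3: (p0, p4, p8) → 93.0011
  f4: (p9, p3, p10) → 47.0929
  f5: (p9, p3, p8) → 60.1804
  f6: (p9, p4, p10) → 26.9377
  f7: (p9, p4, p8) → 75.7282
  f8: (p2, p4, p1) → 55.7541
  f9: (p2, p3, p1) → 30.7554
  f10: (p2, p4, p10) → 25.0464
  f11: (p2, p3, p10) → 18.9657
  f12: (p7, p8, p1) → 12.3505
  f13: (p7, p0, p1) → 13.0183
  f14: (p7, p0, p8) → 20.2921
Σ area = 640.802

Euler characteristic 9−21+14 = 2 ✓


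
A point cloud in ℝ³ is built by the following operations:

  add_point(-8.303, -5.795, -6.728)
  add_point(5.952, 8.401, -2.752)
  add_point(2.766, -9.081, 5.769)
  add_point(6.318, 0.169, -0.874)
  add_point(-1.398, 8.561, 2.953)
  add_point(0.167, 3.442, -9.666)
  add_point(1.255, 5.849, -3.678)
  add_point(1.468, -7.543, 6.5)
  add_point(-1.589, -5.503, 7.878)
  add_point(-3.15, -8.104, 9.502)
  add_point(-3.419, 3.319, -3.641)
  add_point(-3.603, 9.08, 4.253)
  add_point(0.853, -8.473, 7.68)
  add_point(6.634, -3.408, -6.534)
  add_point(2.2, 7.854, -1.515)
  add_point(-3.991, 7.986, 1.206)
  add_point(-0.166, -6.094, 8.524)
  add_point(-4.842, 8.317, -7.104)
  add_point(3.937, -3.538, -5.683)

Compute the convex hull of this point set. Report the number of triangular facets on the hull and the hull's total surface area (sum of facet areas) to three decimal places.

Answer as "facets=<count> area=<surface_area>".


Extreme-point indices: [0, 1, 2, 3, 4, 5, 9, 11, 12, 13, 16, 17] — 12 of 19 on the boundary.

Area of each hull facet:
  f1: (p9, p11, p0) → 140.7252
  f2: (p17, p11, p0) → 83.0372
  f3: (p2, p13, p0) → 100.8427
  f4: (p2, p9, p0) → 59.0692
  f5: (p1, p17, p11) → 58.7505
  f6: (p16, p9, p11) → 27.4867
  f7: (p5, p1, p13) → 49.5055
  f8: (p5, p1, p17) → 37.7494
  f9: (p5, p13, p0) → 63.2784
  f10: (p5, p17, p0) → 47.8500
  f11: (p3, p2, p13) → 39.8818
  f12: (p3, p1, p13) → 26.6965
  f13: (p3, p16, p2) → 29.8832
  f14: (p3, p16, p1) → 43.7223
  f15: (p12, p2, p9) → 2.2632
  f16: (p12, p16, p9) → 5.0540
  f17: (p12, p16, p2) → 2.8210
  f18: (p4, p1, p11) → 2.6791
  f19: (p4, p16, p11) → 20.4792
  f20: (p4, p16, p1) → 72.4595
Σ area = 914.235

Euler characteristic 12−30+20 = 2 ✓

facets=20 area=914.235


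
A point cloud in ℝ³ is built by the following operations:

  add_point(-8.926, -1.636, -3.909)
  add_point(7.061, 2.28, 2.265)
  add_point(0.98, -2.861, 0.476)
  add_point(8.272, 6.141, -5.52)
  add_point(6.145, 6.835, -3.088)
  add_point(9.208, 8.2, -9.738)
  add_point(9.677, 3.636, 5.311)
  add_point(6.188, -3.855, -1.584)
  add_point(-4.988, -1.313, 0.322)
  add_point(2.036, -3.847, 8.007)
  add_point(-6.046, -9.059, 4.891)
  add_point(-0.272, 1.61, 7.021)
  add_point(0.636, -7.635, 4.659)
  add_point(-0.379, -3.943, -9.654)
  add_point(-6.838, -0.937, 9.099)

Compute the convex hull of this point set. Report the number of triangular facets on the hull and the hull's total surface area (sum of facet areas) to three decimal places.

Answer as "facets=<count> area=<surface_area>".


facets=18 area=899.190

Points on the hull: [0, 4, 5, 6, 7, 9, 10, 11, 12, 13, 14] (11 of 15).

Triangle areas on the boundary:
  f1: (p14, p10, p0) → 52.9630
  f2: (p13, p10, p0) → 62.4666
  f3: (p11, p14, p6) → 7.6510
  f4: (p9, p14, p6) → 45.7062
  f5: (p9, p14, p10) → 39.4012
  f6: (p5, p13, p0) → 76.9746
  f7: (p7, p5, p6) → 76.8105
  f8: (p7, p5, p13) → 73.9945
  f9: (p4, p11, p6) → 49.1970
  f10: (p4, p5, p6) → 26.1341
  f11: (p4, p11, p14) → 28.9731
  f12: (p4, p14, p0) → 111.6142
  f13: (p4, p5, p0) → 58.9164
  f14: (p12, p9, p10) → 16.5130
  f15: (p12, p13, p10) → 50.6341
  f16: (p12, p7, p13) → 47.2191
  f17: (p12, p9, p6) → 24.7312
  f18: (p12, p7, p6) → 49.2908
Σ area = 899.190

Euler: V−E+F = 11−27+18 = 2.


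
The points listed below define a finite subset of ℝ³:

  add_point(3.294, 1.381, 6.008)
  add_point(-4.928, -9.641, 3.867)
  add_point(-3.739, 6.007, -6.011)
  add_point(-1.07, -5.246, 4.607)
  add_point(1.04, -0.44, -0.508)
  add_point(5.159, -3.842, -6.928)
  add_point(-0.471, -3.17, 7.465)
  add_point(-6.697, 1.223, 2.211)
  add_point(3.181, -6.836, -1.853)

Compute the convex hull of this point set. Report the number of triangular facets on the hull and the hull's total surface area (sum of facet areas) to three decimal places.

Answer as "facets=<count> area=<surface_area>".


facets=10 area=480.299

Points on the hull: [0, 1, 2, 5, 6, 7, 8] (7 of 9).

Per-facet area ½‖(b−a)×(c−a)‖:
  f1: (p6, p1, p7) → 38.9414
  f2: (p0, p6, p7) → 28.0748
  f3: (p2, p1, p7) → 46.5094
  f4: (p2, p1, p5) → 103.4199
  f5: (p2, p0, p7) → 53.2407
  f6: (p2, p0, p5) → 84.6806
  f7: (p8, p1, p5) → 17.6744
  f8: (p8, p6, p1) → 41.2480
  f9: (p8, p0, p5) → 34.5293
  f10: (p8, p0, p6) → 31.9809
Σ area = 480.299

Euler: V−E+F = 7−15+10 = 2.


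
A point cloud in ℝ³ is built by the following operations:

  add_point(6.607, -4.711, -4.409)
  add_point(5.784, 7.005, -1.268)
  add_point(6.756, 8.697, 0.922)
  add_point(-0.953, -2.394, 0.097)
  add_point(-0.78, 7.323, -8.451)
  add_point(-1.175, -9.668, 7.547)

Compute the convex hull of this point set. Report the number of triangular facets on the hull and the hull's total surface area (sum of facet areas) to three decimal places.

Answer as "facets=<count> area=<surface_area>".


facets=8 area=426.263

Points on the hull: [0, 1, 2, 3, 4, 5] (6 of 6).

Area of each hull facet:
  f1: (p4, p2, p5) → 127.0287
  f2: (p0, p2, p5) → 108.9430
  f3: (p3, p4, p5) → 5.1355
  f4: (p3, p0, p5) → 46.4898
  f5: (p3, p0, p4) → 58.2564
  f6: (p1, p4, p2) → 9.3554
  f7: (p1, p0, p2) → 12.2553
  f8: (p1, p0, p4) → 58.7987
Σ area = 426.263

Check V−E+F: 6 − 12 + 8 = 2.


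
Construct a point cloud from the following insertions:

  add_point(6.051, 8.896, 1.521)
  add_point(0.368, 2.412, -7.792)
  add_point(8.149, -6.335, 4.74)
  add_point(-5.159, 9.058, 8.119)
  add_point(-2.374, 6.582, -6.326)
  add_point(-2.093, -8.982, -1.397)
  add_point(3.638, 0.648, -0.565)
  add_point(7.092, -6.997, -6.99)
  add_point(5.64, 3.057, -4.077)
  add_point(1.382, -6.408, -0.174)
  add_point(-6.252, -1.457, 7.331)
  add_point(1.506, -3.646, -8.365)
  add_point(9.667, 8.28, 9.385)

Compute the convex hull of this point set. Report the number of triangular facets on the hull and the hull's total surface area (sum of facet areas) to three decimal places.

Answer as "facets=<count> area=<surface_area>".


facets=18 area=996.575

Extreme-point indices: [0, 1, 2, 3, 4, 5, 7, 8, 10, 11, 12] — 11 of 13 on the boundary.

Per-facet area ½‖(b−a)×(c−a)‖:
  f1: (p4, p5, p10) → 92.6735
  f2: (p4, p11, p5) → 51.0987
  f3: (p2, p12, p10) → 114.8013
  f4: (p2, p5, p10) → 73.3082
  f5: (p3, p12, p10) → 78.8499
  f6: (p3, p4, p10) → 77.1819
  f7: (p7, p11, p5) → 31.3608
  f8: (p7, p2, p5) → 58.4399
  f9: (p7, p2, p12) → 84.7344
  f10: (p7, p8, p12) → 66.5599
  f11: (p0, p8, p12) → 28.2087
  f12: (p0, p8, p4) → 36.5308
  f13: (p0, p3, p12) → 56.1594
  f14: (p0, p3, p4) → 73.3978
  f15: (p1, p4, p11) → 6.7628
  f16: (p1, p8, p4) → 16.5585
  f17: (p1, p7, p11) → 16.0419
  f18: (p1, p7, p8) → 33.9062
Σ area = 996.575

Euler: V−E+F = 11−27+18 = 2.


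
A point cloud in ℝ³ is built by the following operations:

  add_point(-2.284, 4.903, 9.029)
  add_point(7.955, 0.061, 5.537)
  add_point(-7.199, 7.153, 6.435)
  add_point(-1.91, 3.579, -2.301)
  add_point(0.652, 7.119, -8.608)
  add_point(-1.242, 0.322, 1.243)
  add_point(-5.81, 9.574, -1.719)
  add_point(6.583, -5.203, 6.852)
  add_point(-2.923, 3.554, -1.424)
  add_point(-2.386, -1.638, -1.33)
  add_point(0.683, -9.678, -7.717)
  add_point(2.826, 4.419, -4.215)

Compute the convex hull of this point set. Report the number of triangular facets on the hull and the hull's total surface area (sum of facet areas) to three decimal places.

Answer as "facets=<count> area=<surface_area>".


facets=10 area=737.200

Extreme-point indices: [0, 1, 2, 4, 6, 7, 10] — 7 of 12 on the boundary.

Per-facet area ½‖(b−a)×(c−a)‖:
  f1: (p4, p10, p1) → 130.8938
  f2: (p7, p10, p2) → 150.4374
  f3: (p7, p10, p1) → 45.3034
  f4: (p6, p4, p1) → 83.3613
  f5: (p6, p10, p2) → 91.1127
  f6: (p6, p4, p10) → 80.1583
  f7: (p0, p7, p2) → 27.3271
  f8: (p0, p7, p1) → 32.9886
  f9: (p0, p6, p2) → 23.8709
  f10: (p0, p6, p1) → 71.7465
Σ area = 737.200

Check V−E+F: 7 − 15 + 10 = 2.


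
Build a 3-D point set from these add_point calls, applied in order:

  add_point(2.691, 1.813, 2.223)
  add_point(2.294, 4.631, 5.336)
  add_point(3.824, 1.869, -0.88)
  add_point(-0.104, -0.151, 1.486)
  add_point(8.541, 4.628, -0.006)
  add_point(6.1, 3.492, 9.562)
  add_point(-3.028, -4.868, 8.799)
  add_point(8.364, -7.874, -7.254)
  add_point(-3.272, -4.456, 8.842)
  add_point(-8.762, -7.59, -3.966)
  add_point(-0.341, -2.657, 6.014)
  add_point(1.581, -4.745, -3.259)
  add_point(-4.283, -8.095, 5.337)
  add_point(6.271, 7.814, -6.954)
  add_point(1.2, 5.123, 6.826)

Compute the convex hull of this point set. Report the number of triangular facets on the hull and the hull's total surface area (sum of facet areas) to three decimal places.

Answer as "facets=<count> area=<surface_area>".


Extreme-point indices: [4, 5, 6, 7, 8, 9, 12, 13, 14] — 9 of 15 on the boundary.

Facet areas (half cross-product norm):
  f1: (p12, p7, p9) → 87.1297
  f2: (p13, p7, p9) → 136.4926
  f3: (p13, p7, p4) → 57.3581
  f4: (p14, p13, p9) → 141.4140
  f5: (p5, p13, p4) → 22.9874
  f6: (p5, p14, p13) → 42.7613
  f7: (p5, p7, p4) → 66.4102
  f8: (p8, p12, p9) → 19.9450
  f9: (p8, p14, p9) → 75.5009
  f10: (p8, p5, p14) → 31.4458
  f11: (p6, p8, p12) → 1.0207
  f12: (p6, p8, p5) → 2.9148
  f13: (p6, p12, p7) → 41.5546
  f14: (p6, p5, p7) → 118.8949
Σ area = 845.830

Check V−E+F: 9 − 21 + 14 = 2.

facets=14 area=845.830


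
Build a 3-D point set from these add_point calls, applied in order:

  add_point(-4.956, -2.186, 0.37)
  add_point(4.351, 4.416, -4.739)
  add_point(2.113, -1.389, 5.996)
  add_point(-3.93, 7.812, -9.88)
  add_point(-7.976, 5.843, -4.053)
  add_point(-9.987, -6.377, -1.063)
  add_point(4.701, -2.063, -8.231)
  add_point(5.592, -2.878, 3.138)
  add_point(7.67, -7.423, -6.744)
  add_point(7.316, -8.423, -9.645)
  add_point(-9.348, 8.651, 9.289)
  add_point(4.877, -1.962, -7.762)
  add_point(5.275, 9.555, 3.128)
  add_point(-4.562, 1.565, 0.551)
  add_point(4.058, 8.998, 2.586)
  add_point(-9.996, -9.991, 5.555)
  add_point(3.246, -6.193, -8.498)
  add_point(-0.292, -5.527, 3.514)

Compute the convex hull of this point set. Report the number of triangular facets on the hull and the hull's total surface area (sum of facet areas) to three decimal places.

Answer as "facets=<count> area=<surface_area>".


13 of the 18 inputs are extreme points: [1, 2, 3, 4, 5, 6, 7, 8, 9, 10, 12, 15, 16].

Area of each hull facet:
  f1: (p7, p8, p15) → 95.0584
  f2: (p5, p10, p15) → 68.4765
  f3: (p2, p10, p15) → 112.9835
  f4: (p2, p7, p15) → 32.3211
  f5: (p12, p3, p10) → 124.2722
  f6: (p12, p2, p10) → 85.7495
  f7: (p12, p2, p7) → 27.8159
  f8: (p12, p7, p8) → 62.6728
  f9: (p9, p8, p15) → 30.6696
  f10: (p9, p5, p15) → 68.9076
  f11: (p9, p12, p8) → 20.8001
  f12: (p4, p3, p10) → 32.1330
  f13: (p4, p5, p10) → 87.1908
  f14: (p4, p5, p3) → 39.7974
  f15: (p1, p12, p3) → 46.2577
  f16: (p1, p9, p12) → 42.5883
  f17: (p16, p5, p3) → 112.6496
  f18: (p16, p9, p3) → 23.6609
  f19: (p16, p9, p5) → 18.8745
  f20: (p6, p9, p3) → 20.7105
  f21: (p6, p1, p3) → 37.8684
  f22: (p6, p1, p9) → 10.7403
Σ area = 1202.198

Euler characteristic 13−33+22 = 2 ✓

facets=22 area=1202.198


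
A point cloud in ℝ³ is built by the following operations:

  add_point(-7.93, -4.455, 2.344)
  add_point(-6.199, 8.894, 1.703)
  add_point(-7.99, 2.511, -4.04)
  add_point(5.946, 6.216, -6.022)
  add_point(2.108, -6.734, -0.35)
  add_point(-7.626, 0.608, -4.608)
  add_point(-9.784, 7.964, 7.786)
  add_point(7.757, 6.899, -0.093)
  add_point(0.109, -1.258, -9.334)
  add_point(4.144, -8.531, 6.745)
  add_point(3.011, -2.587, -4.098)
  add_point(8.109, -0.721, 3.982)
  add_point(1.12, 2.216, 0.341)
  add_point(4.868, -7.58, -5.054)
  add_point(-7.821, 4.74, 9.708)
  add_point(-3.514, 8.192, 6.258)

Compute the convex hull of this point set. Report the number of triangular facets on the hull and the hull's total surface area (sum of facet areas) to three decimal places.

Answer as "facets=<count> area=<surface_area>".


facets=22 area=977.223

Extreme-point indices: [0, 1, 2, 3, 5, 6, 7, 8, 9, 11, 13, 14, 15] — 13 of 16 on the boundary.

Triangle areas on the boundary:
  f1: (p14, p9, p11) → 79.6344
  f2: (p13, p9, p11) → 50.0583
  f3: (p13, p3, p8) → 45.1061
  f4: (p7, p13, p11) → 50.5141
  f5: (p7, p13, p3) → 43.1670
  f6: (p1, p7, p3) → 43.8200
  f7: (p0, p13, p8) → 63.3940
  f8: (p0, p14, p6) → 23.7524
  f9: (p0, p14, p9) → 79.3925
  f10: (p0, p13, p9) → 76.4025
  f11: (p15, p14, p11) → 46.2934
  f12: (p15, p7, p11) → 55.8970
  f13: (p15, p14, p6) → 12.9767
  f14: (p15, p1, p6) → 16.5226
  f15: (p15, p1, p7) → 34.6563
  f16: (p2, p1, p6) → 29.1216
  f17: (p2, p0, p6) → 59.2241
  f18: (p2, p3, p8) → 52.1469
  f19: (p2, p1, p3) → 61.0609
  f20: (p5, p0, p8) → 37.6803
  f21: (p5, p2, p8) → 8.1735
  f22: (p5, p2, p0) → 8.2281
Σ area = 977.223

Euler: V−E+F = 13−33+22 = 2.


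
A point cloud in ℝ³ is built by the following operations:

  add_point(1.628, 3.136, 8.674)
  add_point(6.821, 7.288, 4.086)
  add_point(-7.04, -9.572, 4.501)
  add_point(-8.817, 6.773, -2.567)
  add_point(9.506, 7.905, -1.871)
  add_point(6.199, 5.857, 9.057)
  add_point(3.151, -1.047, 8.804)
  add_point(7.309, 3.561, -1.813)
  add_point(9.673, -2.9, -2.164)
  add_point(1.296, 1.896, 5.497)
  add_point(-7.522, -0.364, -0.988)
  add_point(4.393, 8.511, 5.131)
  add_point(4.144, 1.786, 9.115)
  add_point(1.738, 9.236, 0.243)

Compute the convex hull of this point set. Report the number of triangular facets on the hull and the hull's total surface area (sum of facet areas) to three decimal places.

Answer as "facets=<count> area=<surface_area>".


facets=18 area=787.340

Hull vertices (11/14): indices [0, 2, 3, 4, 5, 6, 8, 10, 11, 12, 13].

Triangle areas on the boundary:
  f1: (p4, p8, p3) → 99.1876
  f2: (p10, p8, p3) → 61.7272
  f3: (p10, p2, p3) → 13.4088
  f4: (p10, p2, p8) → 92.6166
  f5: (p6, p2, p8) → 90.0250
  f6: (p5, p4, p8) → 62.0208
  f7: (p5, p6, p8) → 48.6361
  f8: (p5, p6, p12) → 1.1935
  f9: (p5, p11, p4) → 20.4060
  f10: (p13, p4, p3) → 27.6207
  f11: (p13, p11, p3) → 24.2240
  f12: (p13, p11, p4) → 22.1837
  f13: (p0, p11, p3) → 53.0983
  f14: (p0, p5, p11) → 13.4641
  f15: (p0, p5, p12) → 6.5859
  f16: (p0, p2, p3) → 117.1048
  f17: (p0, p6, p2) → 29.5178
  f18: (p0, p6, p12) → 4.3191
Σ area = 787.340

Check V−E+F: 11 − 27 + 18 = 2.


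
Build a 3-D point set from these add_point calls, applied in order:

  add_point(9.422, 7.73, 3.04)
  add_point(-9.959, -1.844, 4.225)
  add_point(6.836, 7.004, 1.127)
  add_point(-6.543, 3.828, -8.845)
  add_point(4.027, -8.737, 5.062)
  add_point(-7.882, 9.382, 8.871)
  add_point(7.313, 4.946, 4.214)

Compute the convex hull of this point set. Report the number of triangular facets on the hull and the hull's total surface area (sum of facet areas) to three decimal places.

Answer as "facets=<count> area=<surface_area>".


facets=10 area=776.005

Hull vertices (7/7): indices [0, 1, 2, 3, 4, 5, 6].

Triangle areas on the boundary:
  f1: (p3, p4, p1) → 114.3843
  f2: (p5, p4, p1) → 93.6307
  f3: (p5, p3, p1) → 90.1548
  f4: (p5, p3, p0) → 156.5866
  f5: (p2, p4, p0) → 26.5702
  f6: (p2, p3, p0) → 0.9543
  f7: (p2, p3, p4) → 137.7484
  f8: (p6, p4, p0) → 12.0469
  f9: (p6, p5, p0) → 27.6727
  f10: (p6, p5, p4) → 116.2558
Σ area = 776.005

Euler: V−E+F = 7−15+10 = 2.


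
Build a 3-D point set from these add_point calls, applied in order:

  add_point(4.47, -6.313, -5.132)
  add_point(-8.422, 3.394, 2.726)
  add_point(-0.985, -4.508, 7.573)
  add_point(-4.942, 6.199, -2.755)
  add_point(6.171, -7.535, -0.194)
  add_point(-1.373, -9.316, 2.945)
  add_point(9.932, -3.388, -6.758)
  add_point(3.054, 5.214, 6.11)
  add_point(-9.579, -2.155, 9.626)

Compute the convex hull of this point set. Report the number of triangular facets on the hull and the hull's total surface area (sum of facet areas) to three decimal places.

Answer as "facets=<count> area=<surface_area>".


Points on the hull: [0, 1, 2, 3, 4, 5, 6, 7, 8] (9 of 9).

Triangle areas on the boundary:
  f1: (p7, p3, p6) → 98.2417
  f2: (p1, p5, p8) → 56.4944
  f3: (p1, p5, p3) → 51.0304
  f4: (p1, p7, p8) → 54.0345
  f5: (p1, p7, p3) → 40.6943
  f6: (p0, p3, p6) → 49.8541
  f7: (p0, p5, p3) → 80.3793
  f8: (p4, p7, p6) → 62.8059
  f9: (p4, p0, p6) → 17.1405
  f10: (p4, p0, p5) → 22.2972
  f11: (p2, p4, p5) → 27.9105
  f12: (p2, p4, p7) → 58.1332
  f13: (p2, p5, p8) → 29.2854
  f14: (p2, p7, p8) → 48.0238
Σ area = 696.325

Euler characteristic 9−21+14 = 2 ✓

facets=14 area=696.325


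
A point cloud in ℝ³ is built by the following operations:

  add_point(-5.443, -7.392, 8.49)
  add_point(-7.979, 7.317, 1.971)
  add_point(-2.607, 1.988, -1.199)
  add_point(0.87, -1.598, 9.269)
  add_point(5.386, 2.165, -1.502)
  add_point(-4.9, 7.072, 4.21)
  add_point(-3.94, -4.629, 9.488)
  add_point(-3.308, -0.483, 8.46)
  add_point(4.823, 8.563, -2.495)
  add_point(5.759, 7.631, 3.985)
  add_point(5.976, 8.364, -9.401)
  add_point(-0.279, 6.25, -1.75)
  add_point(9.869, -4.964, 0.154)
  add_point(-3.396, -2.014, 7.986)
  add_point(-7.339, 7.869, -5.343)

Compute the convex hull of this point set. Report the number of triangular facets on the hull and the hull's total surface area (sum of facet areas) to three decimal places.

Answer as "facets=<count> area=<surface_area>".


facets=18 area=852.054

Extreme-point indices: [0, 1, 3, 5, 6, 7, 8, 9, 10, 12, 14] — 11 of 15 on the boundary.

Triangle areas on the boundary:
  f1: (p9, p10, p12) → 89.9286
  f2: (p14, p0, p1) → 53.4922
  f3: (p14, p0, p12) → 171.2839
  f4: (p14, p10, p12) → 117.3371
  f5: (p5, p9, p1) → 12.4831
  f6: (p3, p0, p12) → 54.9369
  f7: (p3, p9, p12) → 71.2322
  f8: (p3, p5, p9) → 55.2202
  f9: (p8, p9, p10) → 7.9793
  f10: (p8, p14, p10) → 43.7180
  f11: (p8, p9, p1) → 44.1014
  f12: (p8, p14, p1) → 45.6172
  f13: (p7, p3, p5) → 17.0333
  f14: (p7, p5, p1) → 14.7120
  f15: (p6, p0, p1) → 22.1879
  f16: (p6, p7, p1) → 16.0170
  f17: (p6, p3, p0) → 5.3800
  f18: (p6, p7, p3) → 9.3933
Σ area = 852.054

Euler characteristic 11−27+18 = 2 ✓


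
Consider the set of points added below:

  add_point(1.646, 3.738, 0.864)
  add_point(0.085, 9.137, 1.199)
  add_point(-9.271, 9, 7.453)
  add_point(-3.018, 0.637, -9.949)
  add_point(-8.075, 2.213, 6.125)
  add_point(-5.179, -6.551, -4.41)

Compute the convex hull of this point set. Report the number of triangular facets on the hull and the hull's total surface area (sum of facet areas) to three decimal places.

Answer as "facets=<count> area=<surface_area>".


facets=8 area=428.430

Points on the hull: [0, 1, 2, 3, 4, 5] (6 of 6).

Triangle areas on the boundary:
  f1: (p3, p5, p2) → 91.3250
  f2: (p3, p5, p0) → 55.1051
  f3: (p1, p0, p2) → 30.6609
  f4: (p1, p3, p2) → 78.3437
  f5: (p1, p3, p0) → 33.6501
  f6: (p4, p0, p2) → 38.9370
  f7: (p4, p5, p2) → 30.5953
  f8: (p4, p5, p0) → 69.8125
Σ area = 428.430

Euler characteristic 6−12+8 = 2 ✓


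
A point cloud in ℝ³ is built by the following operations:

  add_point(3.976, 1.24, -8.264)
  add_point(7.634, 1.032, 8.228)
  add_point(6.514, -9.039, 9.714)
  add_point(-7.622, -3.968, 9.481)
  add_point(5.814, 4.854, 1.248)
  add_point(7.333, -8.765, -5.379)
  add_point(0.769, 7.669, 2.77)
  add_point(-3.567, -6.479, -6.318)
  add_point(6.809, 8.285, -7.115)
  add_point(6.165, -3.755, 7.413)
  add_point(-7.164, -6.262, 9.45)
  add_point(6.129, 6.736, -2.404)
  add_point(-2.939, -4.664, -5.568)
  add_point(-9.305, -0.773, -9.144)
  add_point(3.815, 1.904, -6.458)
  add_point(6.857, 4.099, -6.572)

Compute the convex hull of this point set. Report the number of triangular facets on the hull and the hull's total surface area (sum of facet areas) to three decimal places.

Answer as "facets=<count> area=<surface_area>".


Hull vertices (11/16): indices [0, 1, 2, 3, 5, 6, 7, 8, 10, 11, 13].

Area of each hull facet:
  f1: (p3, p2, p1) → 74.8265
  f2: (p5, p2, p1) → 76.3053
  f3: (p5, p8, p1) → 124.6530
  f4: (p6, p3, p1) → 82.4342
  f5: (p6, p8, p13) → 99.5927
  f6: (p6, p3, p13) → 130.7436
  f7: (p0, p8, p13) → 44.4348
  f8: (p0, p5, p13) → 72.3906
  f9: (p0, p5, p8) → 30.5556
  f10: (p7, p5, p13) → 27.6398
  f11: (p11, p8, p1) → 9.3786
  f12: (p11, p6, p1) → 40.6247
  f13: (p11, p6, p8) → 13.2871
  f14: (p10, p5, p2) → 105.4687
  f15: (p10, p7, p5) → 89.5272
  f16: (p10, p3, p2) → 15.0592
  f17: (p10, p3, p13) → 21.8710
  f18: (p10, p7, p13) → 68.3853
Σ area = 1127.178

Euler characteristic 11−27+18 = 2 ✓

facets=18 area=1127.178


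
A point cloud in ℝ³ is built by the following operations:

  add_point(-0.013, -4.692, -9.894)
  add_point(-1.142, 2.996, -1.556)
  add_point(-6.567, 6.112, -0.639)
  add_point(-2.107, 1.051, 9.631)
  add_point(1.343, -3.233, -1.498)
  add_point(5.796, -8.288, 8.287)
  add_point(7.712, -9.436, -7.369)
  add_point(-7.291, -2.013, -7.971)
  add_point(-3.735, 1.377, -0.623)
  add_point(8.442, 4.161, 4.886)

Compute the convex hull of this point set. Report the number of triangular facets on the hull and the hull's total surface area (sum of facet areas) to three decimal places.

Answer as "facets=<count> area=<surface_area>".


facets=12 area=820.123

8 of the 10 inputs are extreme points: [0, 1, 2, 3, 5, 6, 7, 9].

Area of each hull facet:
  f1: (p5, p6, p7) → 131.7108
  f2: (p5, p3, p7) → 114.3444
  f3: (p5, p6, p9) → 101.8154
  f4: (p5, p3, p9) → 67.1714
  f5: (p0, p6, p7) → 19.6729
  f6: (p0, p6, p9) → 85.0584
  f7: (p2, p0, p7) → 41.0614
  f8: (p2, p3, p7) → 64.7360
  f9: (p2, p3, p9) → 73.0703
  f10: (p1, p0, p9) → 60.8496
  f11: (p1, p2, p9) → 29.9305
  f12: (p1, p2, p0) → 30.7015
Σ area = 820.123

Check V−E+F: 8 − 18 + 12 = 2.


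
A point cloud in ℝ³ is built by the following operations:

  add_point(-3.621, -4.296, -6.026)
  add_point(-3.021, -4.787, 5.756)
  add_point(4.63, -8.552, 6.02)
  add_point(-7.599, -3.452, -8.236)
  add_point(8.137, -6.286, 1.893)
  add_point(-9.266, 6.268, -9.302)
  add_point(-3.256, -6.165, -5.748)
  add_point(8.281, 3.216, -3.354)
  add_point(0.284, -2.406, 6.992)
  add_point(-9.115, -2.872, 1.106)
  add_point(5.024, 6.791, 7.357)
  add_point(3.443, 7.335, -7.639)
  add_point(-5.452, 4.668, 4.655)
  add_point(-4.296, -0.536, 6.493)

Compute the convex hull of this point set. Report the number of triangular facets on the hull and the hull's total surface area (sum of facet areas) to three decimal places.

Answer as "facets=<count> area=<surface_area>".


facets=22 area=965.051

Extreme-point indices: [1, 2, 3, 4, 5, 6, 7, 8, 9, 10, 11, 12, 13] — 13 of 14 on the boundary.

Facet areas (half cross-product norm):
  f1: (p6, p9, p2) → 67.6569
  f2: (p11, p10, p5) → 94.4548
  f3: (p11, p10, p7) → 44.3688
  f4: (p11, p6, p7) → 56.0587
  f5: (p4, p6, p7) → 71.7795
  f6: (p4, p6, p2) → 40.0628
  f7: (p4, p10, p7) → 62.7695
  f8: (p4, p10, p2) → 42.5507
  f9: (p3, p9, p5) → 47.0189
  f10: (p3, p6, p9) → 25.9159
  f11: (p3, p11, p5) → 63.4785
  f12: (p3, p11, p6) → 42.8014
  f13: (p8, p10, p2) → 34.8508
  f14: (p8, p13, p10) → 25.6313
  f15: (p1, p9, p2) → 19.4401
  f16: (p1, p13, p9) → 16.6408
  f17: (p1, p8, p2) → 16.1373
  f18: (p1, p8, p13) → 8.9477
  f19: (p12, p10, p5) → 71.1369
  f20: (p12, p13, p10) → 30.9380
  f21: (p12, p9, p5) → 61.0600
  f22: (p12, p13, p9) → 21.3520
Σ area = 965.051

Euler: V−E+F = 13−33+22 = 2.


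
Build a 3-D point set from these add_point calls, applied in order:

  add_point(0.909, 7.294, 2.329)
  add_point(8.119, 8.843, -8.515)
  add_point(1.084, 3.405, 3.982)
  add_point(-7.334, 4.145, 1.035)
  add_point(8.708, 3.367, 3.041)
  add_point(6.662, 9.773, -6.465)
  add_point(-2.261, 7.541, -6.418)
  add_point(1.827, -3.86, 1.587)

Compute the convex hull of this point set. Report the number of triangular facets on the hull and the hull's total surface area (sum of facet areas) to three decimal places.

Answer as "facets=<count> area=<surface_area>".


facets=12 area=446.006

Extreme-point indices: [0, 1, 2, 3, 4, 5, 6, 7] — 8 of 8 on the boundary.

Facet areas (half cross-product norm):
  f1: (p1, p7, p4) → 63.8637
  f2: (p2, p7, p3) → 34.3154
  f3: (p2, p7, p4) → 29.2344
  f4: (p2, p0, p3) → 18.3551
  f5: (p2, p0, p4) → 16.2448
  f6: (p6, p7, p3) → 58.1701
  f7: (p6, p1, p7) → 77.2613
  f8: (p6, p0, p3) → 37.2316
  f9: (p5, p1, p4) → 14.6938
  f10: (p5, p0, p4) → 45.0390
  f11: (p5, p6, p1) → 11.0324
  f12: (p5, p6, p0) → 40.5642
Σ area = 446.006

Check V−E+F: 8 − 18 + 12 = 2.


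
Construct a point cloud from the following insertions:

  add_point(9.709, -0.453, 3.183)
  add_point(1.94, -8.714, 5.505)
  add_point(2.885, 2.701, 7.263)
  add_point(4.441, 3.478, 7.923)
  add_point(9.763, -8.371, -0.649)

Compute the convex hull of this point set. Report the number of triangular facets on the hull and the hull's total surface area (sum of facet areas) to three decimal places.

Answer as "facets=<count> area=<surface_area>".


facets=6 area=194.218

Extreme-point indices: [0, 1, 2, 3, 4] — 5 of 5 on the boundary.

Facet areas (half cross-product norm):
  f1: (p0, p4, p1) → 42.4918
  f2: (p0, p3, p1) → 45.8829
  f3: (p2, p4, p1) → 57.7048
  f4: (p2, p3, p1) → 9.1164
  f5: (p2, p0, p4) → 31.5526
  f6: (p2, p0, p3) → 7.4699
Σ area = 194.218

Euler: V−E+F = 5−9+6 = 2.


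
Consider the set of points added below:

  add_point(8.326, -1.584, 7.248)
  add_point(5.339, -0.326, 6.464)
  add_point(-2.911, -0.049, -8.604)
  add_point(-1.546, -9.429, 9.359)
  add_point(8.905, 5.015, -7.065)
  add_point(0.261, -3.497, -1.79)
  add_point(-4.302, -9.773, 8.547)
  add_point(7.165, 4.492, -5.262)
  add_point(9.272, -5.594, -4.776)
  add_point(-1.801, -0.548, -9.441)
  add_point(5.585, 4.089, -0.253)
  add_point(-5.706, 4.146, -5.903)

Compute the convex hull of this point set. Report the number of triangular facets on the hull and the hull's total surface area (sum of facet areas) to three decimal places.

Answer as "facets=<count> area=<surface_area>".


facets=16 area=759.748

Hull vertices (10/12): indices [0, 1, 2, 3, 4, 6, 8, 9, 10, 11].

Triangle areas on the boundary:
  f1: (p1, p6, p11) → 115.6876
  f2: (p9, p6, p8) → 122.3798
  f3: (p9, p4, p11) → 43.2354
  f4: (p9, p4, p8) → 61.9807
  f5: (p10, p4, p11) → 48.1922
  f6: (p10, p1, p11) → 47.5773
  f7: (p3, p6, p8) → 24.4420
  f8: (p3, p1, p6) → 13.8803
  f9: (p0, p4, p8) → 68.5836
  f10: (p0, p3, p8) → 81.2343
  f11: (p0, p3, p1) → 19.3316
  f12: (p0, p10, p4) → 28.9843
  f13: (p0, p10, p1) → 12.4236
  f14: (p2, p6, p11) → 56.3196
  f15: (p2, p9, p11) → 1.9845
  f16: (p2, p9, p6) → 13.5113
Σ area = 759.748

Check V−E+F: 10 − 24 + 16 = 2.


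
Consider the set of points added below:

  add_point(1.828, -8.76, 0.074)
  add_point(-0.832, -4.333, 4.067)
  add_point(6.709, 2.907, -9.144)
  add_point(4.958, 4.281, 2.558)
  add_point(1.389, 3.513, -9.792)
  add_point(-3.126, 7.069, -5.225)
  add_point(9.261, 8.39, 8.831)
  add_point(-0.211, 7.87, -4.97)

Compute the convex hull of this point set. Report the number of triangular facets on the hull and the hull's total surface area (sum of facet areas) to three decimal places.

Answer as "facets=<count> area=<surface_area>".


Hull vertices (7/8): indices [0, 1, 2, 4, 5, 6, 7].

Area of each hull facet:
  f1: (p4, p0, p5) → 57.8194
  f2: (p1, p6, p5) → 119.8421
  f3: (p1, p0, p5) → 47.6058
  f4: (p1, p0, p6) → 49.6367
  f5: (p7, p6, p5) → 19.9129
  f6: (p7, p4, p5) → 10.1524
  f7: (p2, p7, p6) → 79.3656
  f8: (p2, p7, p4) → 17.5971
  f9: (p2, p0, p6) → 141.5286
  f10: (p2, p4, p0) → 41.7056
Σ area = 585.166

Euler: V−E+F = 7−15+10 = 2.

facets=10 area=585.166


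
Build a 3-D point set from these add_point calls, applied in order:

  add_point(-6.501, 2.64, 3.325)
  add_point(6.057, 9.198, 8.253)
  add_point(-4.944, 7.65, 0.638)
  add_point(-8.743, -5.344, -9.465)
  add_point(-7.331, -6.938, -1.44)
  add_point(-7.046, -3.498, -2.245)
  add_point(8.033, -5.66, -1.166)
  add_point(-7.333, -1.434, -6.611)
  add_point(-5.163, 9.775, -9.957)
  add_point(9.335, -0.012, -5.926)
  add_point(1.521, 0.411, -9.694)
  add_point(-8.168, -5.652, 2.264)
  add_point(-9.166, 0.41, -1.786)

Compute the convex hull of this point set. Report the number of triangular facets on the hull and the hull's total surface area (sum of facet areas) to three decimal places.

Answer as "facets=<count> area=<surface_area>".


facets=18 area=1006.340

Hull vertices (11/13): indices [0, 1, 2, 3, 4, 6, 8, 9, 10, 11, 12].

Area of each hull facet:
  f1: (p1, p8, p9) → 149.2441
  f2: (p3, p8, p12) → 62.4847
  f3: (p2, p8, p12) → 46.8136
  f4: (p2, p1, p8) → 60.8756
  f5: (p10, p8, p9) → 40.9885
  f6: (p10, p3, p9) → 33.6712
  f7: (p10, p3, p8) → 67.3232
  f8: (p11, p3, p12) → 35.2760
  f9: (p0, p2, p12) → 18.1977
  f10: (p0, p11, p12) → 22.2003
  f11: (p0, p2, p1) → 39.6336
  f12: (p0, p11, p1) → 49.6529
  f13: (p6, p3, p9) → 69.5220
  f14: (p6, p1, p9) → 63.8270
  f15: (p6, p11, p1) → 142.9936
  f16: (p4, p11, p3) → 10.0771
  f17: (p4, p6, p3) → 63.0722
  f18: (p4, p6, p11) → 30.4865
Σ area = 1006.340

Check V−E+F: 11 − 27 + 18 = 2.
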